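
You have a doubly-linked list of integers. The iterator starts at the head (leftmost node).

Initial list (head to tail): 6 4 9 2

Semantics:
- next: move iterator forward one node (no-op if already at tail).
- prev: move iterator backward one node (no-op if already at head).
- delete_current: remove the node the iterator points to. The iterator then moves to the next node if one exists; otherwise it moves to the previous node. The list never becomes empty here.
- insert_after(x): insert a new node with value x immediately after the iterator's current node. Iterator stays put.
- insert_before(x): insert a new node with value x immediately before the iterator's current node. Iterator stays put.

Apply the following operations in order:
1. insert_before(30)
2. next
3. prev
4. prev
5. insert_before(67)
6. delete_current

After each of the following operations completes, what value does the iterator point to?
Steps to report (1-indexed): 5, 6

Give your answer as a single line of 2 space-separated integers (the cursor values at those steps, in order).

Answer: 30 6

Derivation:
After 1 (insert_before(30)): list=[30, 6, 4, 9, 2] cursor@6
After 2 (next): list=[30, 6, 4, 9, 2] cursor@4
After 3 (prev): list=[30, 6, 4, 9, 2] cursor@6
After 4 (prev): list=[30, 6, 4, 9, 2] cursor@30
After 5 (insert_before(67)): list=[67, 30, 6, 4, 9, 2] cursor@30
After 6 (delete_current): list=[67, 6, 4, 9, 2] cursor@6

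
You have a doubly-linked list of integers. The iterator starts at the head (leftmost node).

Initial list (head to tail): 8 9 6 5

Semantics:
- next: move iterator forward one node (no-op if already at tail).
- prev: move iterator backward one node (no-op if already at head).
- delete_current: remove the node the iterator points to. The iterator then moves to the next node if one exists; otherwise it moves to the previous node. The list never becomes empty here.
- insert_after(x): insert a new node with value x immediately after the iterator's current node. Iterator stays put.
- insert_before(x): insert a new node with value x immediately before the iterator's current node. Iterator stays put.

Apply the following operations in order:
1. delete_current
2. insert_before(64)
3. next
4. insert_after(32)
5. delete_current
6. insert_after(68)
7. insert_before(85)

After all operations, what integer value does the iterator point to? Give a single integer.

After 1 (delete_current): list=[9, 6, 5] cursor@9
After 2 (insert_before(64)): list=[64, 9, 6, 5] cursor@9
After 3 (next): list=[64, 9, 6, 5] cursor@6
After 4 (insert_after(32)): list=[64, 9, 6, 32, 5] cursor@6
After 5 (delete_current): list=[64, 9, 32, 5] cursor@32
After 6 (insert_after(68)): list=[64, 9, 32, 68, 5] cursor@32
After 7 (insert_before(85)): list=[64, 9, 85, 32, 68, 5] cursor@32

Answer: 32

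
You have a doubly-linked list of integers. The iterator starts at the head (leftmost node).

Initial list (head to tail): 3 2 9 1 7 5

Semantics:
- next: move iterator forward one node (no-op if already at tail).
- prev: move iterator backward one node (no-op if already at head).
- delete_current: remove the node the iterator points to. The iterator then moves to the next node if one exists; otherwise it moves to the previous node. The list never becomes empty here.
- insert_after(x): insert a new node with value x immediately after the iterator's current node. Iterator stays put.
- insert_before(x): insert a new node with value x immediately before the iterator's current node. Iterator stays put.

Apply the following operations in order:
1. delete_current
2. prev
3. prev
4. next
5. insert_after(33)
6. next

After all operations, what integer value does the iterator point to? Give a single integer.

Answer: 33

Derivation:
After 1 (delete_current): list=[2, 9, 1, 7, 5] cursor@2
After 2 (prev): list=[2, 9, 1, 7, 5] cursor@2
After 3 (prev): list=[2, 9, 1, 7, 5] cursor@2
After 4 (next): list=[2, 9, 1, 7, 5] cursor@9
After 5 (insert_after(33)): list=[2, 9, 33, 1, 7, 5] cursor@9
After 6 (next): list=[2, 9, 33, 1, 7, 5] cursor@33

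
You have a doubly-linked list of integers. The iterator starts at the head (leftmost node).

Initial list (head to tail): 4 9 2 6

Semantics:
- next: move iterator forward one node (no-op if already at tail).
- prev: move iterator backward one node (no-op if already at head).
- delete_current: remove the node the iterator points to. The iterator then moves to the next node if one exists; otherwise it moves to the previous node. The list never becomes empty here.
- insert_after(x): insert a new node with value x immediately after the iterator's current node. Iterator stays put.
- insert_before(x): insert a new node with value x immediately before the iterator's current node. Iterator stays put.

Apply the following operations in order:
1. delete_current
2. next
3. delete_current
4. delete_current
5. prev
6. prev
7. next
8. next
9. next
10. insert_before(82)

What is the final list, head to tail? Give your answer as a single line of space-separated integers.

Answer: 82 9

Derivation:
After 1 (delete_current): list=[9, 2, 6] cursor@9
After 2 (next): list=[9, 2, 6] cursor@2
After 3 (delete_current): list=[9, 6] cursor@6
After 4 (delete_current): list=[9] cursor@9
After 5 (prev): list=[9] cursor@9
After 6 (prev): list=[9] cursor@9
After 7 (next): list=[9] cursor@9
After 8 (next): list=[9] cursor@9
After 9 (next): list=[9] cursor@9
After 10 (insert_before(82)): list=[82, 9] cursor@9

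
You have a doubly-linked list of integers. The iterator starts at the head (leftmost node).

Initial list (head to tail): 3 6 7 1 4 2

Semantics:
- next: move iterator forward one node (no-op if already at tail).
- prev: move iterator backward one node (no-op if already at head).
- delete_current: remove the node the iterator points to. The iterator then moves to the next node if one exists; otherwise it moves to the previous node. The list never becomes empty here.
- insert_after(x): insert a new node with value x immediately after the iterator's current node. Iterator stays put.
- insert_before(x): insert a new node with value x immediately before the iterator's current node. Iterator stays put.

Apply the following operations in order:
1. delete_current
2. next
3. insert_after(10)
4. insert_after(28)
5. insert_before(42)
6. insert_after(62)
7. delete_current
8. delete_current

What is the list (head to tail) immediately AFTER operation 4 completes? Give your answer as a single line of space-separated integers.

After 1 (delete_current): list=[6, 7, 1, 4, 2] cursor@6
After 2 (next): list=[6, 7, 1, 4, 2] cursor@7
After 3 (insert_after(10)): list=[6, 7, 10, 1, 4, 2] cursor@7
After 4 (insert_after(28)): list=[6, 7, 28, 10, 1, 4, 2] cursor@7

Answer: 6 7 28 10 1 4 2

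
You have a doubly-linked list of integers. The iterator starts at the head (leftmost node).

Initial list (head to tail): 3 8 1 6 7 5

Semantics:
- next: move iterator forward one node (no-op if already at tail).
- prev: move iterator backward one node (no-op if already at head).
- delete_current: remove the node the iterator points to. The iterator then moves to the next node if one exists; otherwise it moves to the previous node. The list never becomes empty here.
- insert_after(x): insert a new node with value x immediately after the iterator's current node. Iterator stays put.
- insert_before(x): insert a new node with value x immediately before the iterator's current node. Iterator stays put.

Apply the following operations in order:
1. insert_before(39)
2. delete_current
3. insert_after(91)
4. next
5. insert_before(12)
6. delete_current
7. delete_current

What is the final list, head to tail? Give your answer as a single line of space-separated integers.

After 1 (insert_before(39)): list=[39, 3, 8, 1, 6, 7, 5] cursor@3
After 2 (delete_current): list=[39, 8, 1, 6, 7, 5] cursor@8
After 3 (insert_after(91)): list=[39, 8, 91, 1, 6, 7, 5] cursor@8
After 4 (next): list=[39, 8, 91, 1, 6, 7, 5] cursor@91
After 5 (insert_before(12)): list=[39, 8, 12, 91, 1, 6, 7, 5] cursor@91
After 6 (delete_current): list=[39, 8, 12, 1, 6, 7, 5] cursor@1
After 7 (delete_current): list=[39, 8, 12, 6, 7, 5] cursor@6

Answer: 39 8 12 6 7 5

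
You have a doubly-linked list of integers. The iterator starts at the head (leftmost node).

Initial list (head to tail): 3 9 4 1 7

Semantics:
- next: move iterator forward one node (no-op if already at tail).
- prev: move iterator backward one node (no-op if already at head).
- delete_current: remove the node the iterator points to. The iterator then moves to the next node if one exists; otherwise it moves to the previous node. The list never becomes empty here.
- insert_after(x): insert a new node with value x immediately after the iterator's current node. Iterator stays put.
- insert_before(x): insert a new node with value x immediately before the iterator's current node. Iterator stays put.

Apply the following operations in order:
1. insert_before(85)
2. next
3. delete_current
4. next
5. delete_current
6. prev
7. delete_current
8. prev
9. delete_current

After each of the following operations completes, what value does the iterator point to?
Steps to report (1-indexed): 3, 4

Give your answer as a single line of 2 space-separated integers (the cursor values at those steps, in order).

After 1 (insert_before(85)): list=[85, 3, 9, 4, 1, 7] cursor@3
After 2 (next): list=[85, 3, 9, 4, 1, 7] cursor@9
After 3 (delete_current): list=[85, 3, 4, 1, 7] cursor@4
After 4 (next): list=[85, 3, 4, 1, 7] cursor@1
After 5 (delete_current): list=[85, 3, 4, 7] cursor@7
After 6 (prev): list=[85, 3, 4, 7] cursor@4
After 7 (delete_current): list=[85, 3, 7] cursor@7
After 8 (prev): list=[85, 3, 7] cursor@3
After 9 (delete_current): list=[85, 7] cursor@7

Answer: 4 1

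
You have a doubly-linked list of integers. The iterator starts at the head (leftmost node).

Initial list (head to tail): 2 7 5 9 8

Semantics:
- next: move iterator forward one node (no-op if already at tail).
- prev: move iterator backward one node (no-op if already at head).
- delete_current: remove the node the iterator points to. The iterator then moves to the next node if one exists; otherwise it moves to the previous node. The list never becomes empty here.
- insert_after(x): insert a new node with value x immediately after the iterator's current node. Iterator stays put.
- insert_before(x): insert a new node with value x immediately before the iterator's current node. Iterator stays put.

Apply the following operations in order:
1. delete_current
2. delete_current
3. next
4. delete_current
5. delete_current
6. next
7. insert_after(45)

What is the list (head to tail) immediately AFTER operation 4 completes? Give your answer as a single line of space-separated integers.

Answer: 5 8

Derivation:
After 1 (delete_current): list=[7, 5, 9, 8] cursor@7
After 2 (delete_current): list=[5, 9, 8] cursor@5
After 3 (next): list=[5, 9, 8] cursor@9
After 4 (delete_current): list=[5, 8] cursor@8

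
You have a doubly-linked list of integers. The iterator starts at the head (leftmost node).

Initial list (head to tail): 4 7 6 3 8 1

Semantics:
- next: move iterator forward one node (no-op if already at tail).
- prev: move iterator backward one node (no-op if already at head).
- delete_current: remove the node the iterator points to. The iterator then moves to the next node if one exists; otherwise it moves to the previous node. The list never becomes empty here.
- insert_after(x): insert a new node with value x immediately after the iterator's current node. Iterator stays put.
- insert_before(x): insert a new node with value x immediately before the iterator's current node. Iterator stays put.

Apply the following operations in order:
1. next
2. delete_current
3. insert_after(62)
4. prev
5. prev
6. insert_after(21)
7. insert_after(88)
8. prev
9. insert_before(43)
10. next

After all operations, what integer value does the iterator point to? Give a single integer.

After 1 (next): list=[4, 7, 6, 3, 8, 1] cursor@7
After 2 (delete_current): list=[4, 6, 3, 8, 1] cursor@6
After 3 (insert_after(62)): list=[4, 6, 62, 3, 8, 1] cursor@6
After 4 (prev): list=[4, 6, 62, 3, 8, 1] cursor@4
After 5 (prev): list=[4, 6, 62, 3, 8, 1] cursor@4
After 6 (insert_after(21)): list=[4, 21, 6, 62, 3, 8, 1] cursor@4
After 7 (insert_after(88)): list=[4, 88, 21, 6, 62, 3, 8, 1] cursor@4
After 8 (prev): list=[4, 88, 21, 6, 62, 3, 8, 1] cursor@4
After 9 (insert_before(43)): list=[43, 4, 88, 21, 6, 62, 3, 8, 1] cursor@4
After 10 (next): list=[43, 4, 88, 21, 6, 62, 3, 8, 1] cursor@88

Answer: 88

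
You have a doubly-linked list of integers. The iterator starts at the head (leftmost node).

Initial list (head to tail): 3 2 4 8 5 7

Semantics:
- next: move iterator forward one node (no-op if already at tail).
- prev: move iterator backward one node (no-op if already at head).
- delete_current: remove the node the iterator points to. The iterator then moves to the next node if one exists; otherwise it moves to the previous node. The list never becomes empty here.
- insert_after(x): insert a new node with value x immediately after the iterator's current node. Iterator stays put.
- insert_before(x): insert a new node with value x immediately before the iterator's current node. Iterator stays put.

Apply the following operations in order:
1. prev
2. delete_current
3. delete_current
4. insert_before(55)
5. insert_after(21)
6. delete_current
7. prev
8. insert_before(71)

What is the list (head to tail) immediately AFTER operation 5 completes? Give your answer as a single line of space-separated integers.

After 1 (prev): list=[3, 2, 4, 8, 5, 7] cursor@3
After 2 (delete_current): list=[2, 4, 8, 5, 7] cursor@2
After 3 (delete_current): list=[4, 8, 5, 7] cursor@4
After 4 (insert_before(55)): list=[55, 4, 8, 5, 7] cursor@4
After 5 (insert_after(21)): list=[55, 4, 21, 8, 5, 7] cursor@4

Answer: 55 4 21 8 5 7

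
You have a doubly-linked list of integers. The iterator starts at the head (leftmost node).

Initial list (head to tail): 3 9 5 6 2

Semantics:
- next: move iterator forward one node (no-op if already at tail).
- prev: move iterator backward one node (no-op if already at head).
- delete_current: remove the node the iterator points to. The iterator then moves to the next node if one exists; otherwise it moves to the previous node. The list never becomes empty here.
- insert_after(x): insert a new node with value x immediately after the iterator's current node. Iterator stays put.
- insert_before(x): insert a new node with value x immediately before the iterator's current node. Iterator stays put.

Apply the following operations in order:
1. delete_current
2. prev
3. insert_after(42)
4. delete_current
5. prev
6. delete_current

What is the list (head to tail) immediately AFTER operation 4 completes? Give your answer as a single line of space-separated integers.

Answer: 42 5 6 2

Derivation:
After 1 (delete_current): list=[9, 5, 6, 2] cursor@9
After 2 (prev): list=[9, 5, 6, 2] cursor@9
After 3 (insert_after(42)): list=[9, 42, 5, 6, 2] cursor@9
After 4 (delete_current): list=[42, 5, 6, 2] cursor@42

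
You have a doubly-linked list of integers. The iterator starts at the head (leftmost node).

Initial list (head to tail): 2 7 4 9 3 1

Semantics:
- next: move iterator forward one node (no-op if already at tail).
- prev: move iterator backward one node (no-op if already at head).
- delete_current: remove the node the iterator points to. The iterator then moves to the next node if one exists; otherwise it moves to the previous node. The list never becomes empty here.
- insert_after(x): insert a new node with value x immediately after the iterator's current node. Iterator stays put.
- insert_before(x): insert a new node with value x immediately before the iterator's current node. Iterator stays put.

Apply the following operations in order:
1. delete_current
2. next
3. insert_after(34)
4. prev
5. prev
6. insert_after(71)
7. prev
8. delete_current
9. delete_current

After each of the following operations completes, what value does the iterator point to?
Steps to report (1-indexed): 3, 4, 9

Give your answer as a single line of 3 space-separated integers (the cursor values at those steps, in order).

Answer: 4 7 4

Derivation:
After 1 (delete_current): list=[7, 4, 9, 3, 1] cursor@7
After 2 (next): list=[7, 4, 9, 3, 1] cursor@4
After 3 (insert_after(34)): list=[7, 4, 34, 9, 3, 1] cursor@4
After 4 (prev): list=[7, 4, 34, 9, 3, 1] cursor@7
After 5 (prev): list=[7, 4, 34, 9, 3, 1] cursor@7
After 6 (insert_after(71)): list=[7, 71, 4, 34, 9, 3, 1] cursor@7
After 7 (prev): list=[7, 71, 4, 34, 9, 3, 1] cursor@7
After 8 (delete_current): list=[71, 4, 34, 9, 3, 1] cursor@71
After 9 (delete_current): list=[4, 34, 9, 3, 1] cursor@4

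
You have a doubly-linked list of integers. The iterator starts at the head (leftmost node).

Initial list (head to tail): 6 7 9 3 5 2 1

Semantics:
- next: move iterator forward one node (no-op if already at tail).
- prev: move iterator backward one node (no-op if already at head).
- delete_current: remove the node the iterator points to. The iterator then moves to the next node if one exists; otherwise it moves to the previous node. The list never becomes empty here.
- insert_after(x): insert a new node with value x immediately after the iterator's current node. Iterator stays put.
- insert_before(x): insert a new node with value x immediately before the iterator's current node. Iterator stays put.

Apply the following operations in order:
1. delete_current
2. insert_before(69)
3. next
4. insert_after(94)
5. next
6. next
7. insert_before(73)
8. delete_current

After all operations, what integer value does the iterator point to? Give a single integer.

After 1 (delete_current): list=[7, 9, 3, 5, 2, 1] cursor@7
After 2 (insert_before(69)): list=[69, 7, 9, 3, 5, 2, 1] cursor@7
After 3 (next): list=[69, 7, 9, 3, 5, 2, 1] cursor@9
After 4 (insert_after(94)): list=[69, 7, 9, 94, 3, 5, 2, 1] cursor@9
After 5 (next): list=[69, 7, 9, 94, 3, 5, 2, 1] cursor@94
After 6 (next): list=[69, 7, 9, 94, 3, 5, 2, 1] cursor@3
After 7 (insert_before(73)): list=[69, 7, 9, 94, 73, 3, 5, 2, 1] cursor@3
After 8 (delete_current): list=[69, 7, 9, 94, 73, 5, 2, 1] cursor@5

Answer: 5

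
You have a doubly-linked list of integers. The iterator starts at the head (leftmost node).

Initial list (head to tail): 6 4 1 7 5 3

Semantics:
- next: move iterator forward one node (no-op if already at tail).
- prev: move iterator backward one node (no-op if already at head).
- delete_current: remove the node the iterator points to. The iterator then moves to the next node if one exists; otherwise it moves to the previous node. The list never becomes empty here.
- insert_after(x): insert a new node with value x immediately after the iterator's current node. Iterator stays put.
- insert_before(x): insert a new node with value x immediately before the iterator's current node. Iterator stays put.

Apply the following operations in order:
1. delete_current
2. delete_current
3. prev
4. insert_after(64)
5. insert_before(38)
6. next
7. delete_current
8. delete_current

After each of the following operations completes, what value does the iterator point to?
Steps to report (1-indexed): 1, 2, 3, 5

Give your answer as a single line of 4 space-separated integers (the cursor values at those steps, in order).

After 1 (delete_current): list=[4, 1, 7, 5, 3] cursor@4
After 2 (delete_current): list=[1, 7, 5, 3] cursor@1
After 3 (prev): list=[1, 7, 5, 3] cursor@1
After 4 (insert_after(64)): list=[1, 64, 7, 5, 3] cursor@1
After 5 (insert_before(38)): list=[38, 1, 64, 7, 5, 3] cursor@1
After 6 (next): list=[38, 1, 64, 7, 5, 3] cursor@64
After 7 (delete_current): list=[38, 1, 7, 5, 3] cursor@7
After 8 (delete_current): list=[38, 1, 5, 3] cursor@5

Answer: 4 1 1 1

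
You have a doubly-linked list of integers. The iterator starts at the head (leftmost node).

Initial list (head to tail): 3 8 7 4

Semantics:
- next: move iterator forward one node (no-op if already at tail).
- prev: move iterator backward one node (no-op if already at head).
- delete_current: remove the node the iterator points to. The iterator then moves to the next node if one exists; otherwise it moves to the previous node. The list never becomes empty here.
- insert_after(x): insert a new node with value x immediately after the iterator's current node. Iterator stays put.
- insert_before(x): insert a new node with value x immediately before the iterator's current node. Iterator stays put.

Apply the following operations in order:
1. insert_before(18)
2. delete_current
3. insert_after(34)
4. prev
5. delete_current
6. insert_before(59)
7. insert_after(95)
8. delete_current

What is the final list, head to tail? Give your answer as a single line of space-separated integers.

After 1 (insert_before(18)): list=[18, 3, 8, 7, 4] cursor@3
After 2 (delete_current): list=[18, 8, 7, 4] cursor@8
After 3 (insert_after(34)): list=[18, 8, 34, 7, 4] cursor@8
After 4 (prev): list=[18, 8, 34, 7, 4] cursor@18
After 5 (delete_current): list=[8, 34, 7, 4] cursor@8
After 6 (insert_before(59)): list=[59, 8, 34, 7, 4] cursor@8
After 7 (insert_after(95)): list=[59, 8, 95, 34, 7, 4] cursor@8
After 8 (delete_current): list=[59, 95, 34, 7, 4] cursor@95

Answer: 59 95 34 7 4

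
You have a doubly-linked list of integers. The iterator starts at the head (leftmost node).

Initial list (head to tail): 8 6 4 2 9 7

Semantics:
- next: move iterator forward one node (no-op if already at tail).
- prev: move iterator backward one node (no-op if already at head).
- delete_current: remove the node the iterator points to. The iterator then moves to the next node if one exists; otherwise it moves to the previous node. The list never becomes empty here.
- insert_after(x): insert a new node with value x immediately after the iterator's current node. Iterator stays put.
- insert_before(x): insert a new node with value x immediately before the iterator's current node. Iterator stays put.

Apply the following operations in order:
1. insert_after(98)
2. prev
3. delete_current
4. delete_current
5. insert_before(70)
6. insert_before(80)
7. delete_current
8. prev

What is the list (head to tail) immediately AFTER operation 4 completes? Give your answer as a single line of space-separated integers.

After 1 (insert_after(98)): list=[8, 98, 6, 4, 2, 9, 7] cursor@8
After 2 (prev): list=[8, 98, 6, 4, 2, 9, 7] cursor@8
After 3 (delete_current): list=[98, 6, 4, 2, 9, 7] cursor@98
After 4 (delete_current): list=[6, 4, 2, 9, 7] cursor@6

Answer: 6 4 2 9 7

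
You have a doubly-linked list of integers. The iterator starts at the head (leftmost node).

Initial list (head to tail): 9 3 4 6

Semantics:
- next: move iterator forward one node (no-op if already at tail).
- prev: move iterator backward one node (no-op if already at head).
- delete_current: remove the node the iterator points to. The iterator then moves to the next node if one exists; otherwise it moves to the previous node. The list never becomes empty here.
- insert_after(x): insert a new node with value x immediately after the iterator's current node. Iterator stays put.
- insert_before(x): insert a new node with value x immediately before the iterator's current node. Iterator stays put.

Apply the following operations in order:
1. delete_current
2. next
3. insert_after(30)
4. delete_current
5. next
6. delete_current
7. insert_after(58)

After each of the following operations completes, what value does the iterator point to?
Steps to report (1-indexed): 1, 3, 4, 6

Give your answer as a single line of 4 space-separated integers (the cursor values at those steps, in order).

After 1 (delete_current): list=[3, 4, 6] cursor@3
After 2 (next): list=[3, 4, 6] cursor@4
After 3 (insert_after(30)): list=[3, 4, 30, 6] cursor@4
After 4 (delete_current): list=[3, 30, 6] cursor@30
After 5 (next): list=[3, 30, 6] cursor@6
After 6 (delete_current): list=[3, 30] cursor@30
After 7 (insert_after(58)): list=[3, 30, 58] cursor@30

Answer: 3 4 30 30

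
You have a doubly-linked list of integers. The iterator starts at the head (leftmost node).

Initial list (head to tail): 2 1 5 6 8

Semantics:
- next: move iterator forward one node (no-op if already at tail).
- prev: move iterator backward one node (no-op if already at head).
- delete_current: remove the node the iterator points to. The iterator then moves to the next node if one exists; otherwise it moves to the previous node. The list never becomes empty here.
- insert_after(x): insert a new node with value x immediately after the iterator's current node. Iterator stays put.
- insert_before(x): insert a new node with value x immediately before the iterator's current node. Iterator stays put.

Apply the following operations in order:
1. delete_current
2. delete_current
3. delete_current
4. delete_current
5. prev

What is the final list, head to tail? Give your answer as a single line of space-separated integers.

After 1 (delete_current): list=[1, 5, 6, 8] cursor@1
After 2 (delete_current): list=[5, 6, 8] cursor@5
After 3 (delete_current): list=[6, 8] cursor@6
After 4 (delete_current): list=[8] cursor@8
After 5 (prev): list=[8] cursor@8

Answer: 8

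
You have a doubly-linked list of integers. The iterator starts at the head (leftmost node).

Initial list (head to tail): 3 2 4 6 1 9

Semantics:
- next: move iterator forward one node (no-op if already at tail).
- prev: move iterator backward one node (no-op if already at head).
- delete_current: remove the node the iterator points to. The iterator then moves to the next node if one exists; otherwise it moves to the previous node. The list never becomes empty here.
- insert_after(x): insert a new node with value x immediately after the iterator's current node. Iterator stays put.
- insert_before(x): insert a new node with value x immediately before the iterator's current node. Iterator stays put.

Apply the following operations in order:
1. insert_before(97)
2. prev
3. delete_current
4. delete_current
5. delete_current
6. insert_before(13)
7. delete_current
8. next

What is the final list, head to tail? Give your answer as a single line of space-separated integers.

Answer: 13 6 1 9

Derivation:
After 1 (insert_before(97)): list=[97, 3, 2, 4, 6, 1, 9] cursor@3
After 2 (prev): list=[97, 3, 2, 4, 6, 1, 9] cursor@97
After 3 (delete_current): list=[3, 2, 4, 6, 1, 9] cursor@3
After 4 (delete_current): list=[2, 4, 6, 1, 9] cursor@2
After 5 (delete_current): list=[4, 6, 1, 9] cursor@4
After 6 (insert_before(13)): list=[13, 4, 6, 1, 9] cursor@4
After 7 (delete_current): list=[13, 6, 1, 9] cursor@6
After 8 (next): list=[13, 6, 1, 9] cursor@1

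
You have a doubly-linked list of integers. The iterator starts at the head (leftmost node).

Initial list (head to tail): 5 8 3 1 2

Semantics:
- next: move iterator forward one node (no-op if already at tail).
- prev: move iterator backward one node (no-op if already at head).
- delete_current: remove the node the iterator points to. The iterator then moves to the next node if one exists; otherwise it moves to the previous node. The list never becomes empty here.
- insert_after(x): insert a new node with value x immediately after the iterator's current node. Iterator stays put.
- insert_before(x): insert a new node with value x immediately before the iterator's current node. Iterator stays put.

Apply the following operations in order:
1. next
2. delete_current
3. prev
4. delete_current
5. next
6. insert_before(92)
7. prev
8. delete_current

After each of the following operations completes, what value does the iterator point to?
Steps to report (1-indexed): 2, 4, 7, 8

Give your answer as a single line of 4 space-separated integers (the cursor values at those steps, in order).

After 1 (next): list=[5, 8, 3, 1, 2] cursor@8
After 2 (delete_current): list=[5, 3, 1, 2] cursor@3
After 3 (prev): list=[5, 3, 1, 2] cursor@5
After 4 (delete_current): list=[3, 1, 2] cursor@3
After 5 (next): list=[3, 1, 2] cursor@1
After 6 (insert_before(92)): list=[3, 92, 1, 2] cursor@1
After 7 (prev): list=[3, 92, 1, 2] cursor@92
After 8 (delete_current): list=[3, 1, 2] cursor@1

Answer: 3 3 92 1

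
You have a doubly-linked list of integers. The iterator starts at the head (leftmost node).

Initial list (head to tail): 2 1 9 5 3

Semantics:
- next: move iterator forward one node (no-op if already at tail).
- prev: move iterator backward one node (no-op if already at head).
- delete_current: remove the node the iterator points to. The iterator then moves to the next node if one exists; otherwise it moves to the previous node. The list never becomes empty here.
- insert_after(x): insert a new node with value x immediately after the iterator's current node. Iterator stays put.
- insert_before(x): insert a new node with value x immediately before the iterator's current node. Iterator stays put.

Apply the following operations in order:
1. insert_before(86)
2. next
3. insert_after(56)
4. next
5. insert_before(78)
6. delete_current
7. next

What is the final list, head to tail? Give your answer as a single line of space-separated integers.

Answer: 86 2 1 78 9 5 3

Derivation:
After 1 (insert_before(86)): list=[86, 2, 1, 9, 5, 3] cursor@2
After 2 (next): list=[86, 2, 1, 9, 5, 3] cursor@1
After 3 (insert_after(56)): list=[86, 2, 1, 56, 9, 5, 3] cursor@1
After 4 (next): list=[86, 2, 1, 56, 9, 5, 3] cursor@56
After 5 (insert_before(78)): list=[86, 2, 1, 78, 56, 9, 5, 3] cursor@56
After 6 (delete_current): list=[86, 2, 1, 78, 9, 5, 3] cursor@9
After 7 (next): list=[86, 2, 1, 78, 9, 5, 3] cursor@5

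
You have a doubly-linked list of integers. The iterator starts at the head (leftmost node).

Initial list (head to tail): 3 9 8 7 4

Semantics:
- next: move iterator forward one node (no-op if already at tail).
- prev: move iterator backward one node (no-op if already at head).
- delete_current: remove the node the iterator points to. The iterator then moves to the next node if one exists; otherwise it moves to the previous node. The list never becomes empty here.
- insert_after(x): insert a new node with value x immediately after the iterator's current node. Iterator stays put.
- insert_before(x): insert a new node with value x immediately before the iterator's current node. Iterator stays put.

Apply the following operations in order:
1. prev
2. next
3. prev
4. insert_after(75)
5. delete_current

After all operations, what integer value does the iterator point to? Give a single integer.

Answer: 75

Derivation:
After 1 (prev): list=[3, 9, 8, 7, 4] cursor@3
After 2 (next): list=[3, 9, 8, 7, 4] cursor@9
After 3 (prev): list=[3, 9, 8, 7, 4] cursor@3
After 4 (insert_after(75)): list=[3, 75, 9, 8, 7, 4] cursor@3
After 5 (delete_current): list=[75, 9, 8, 7, 4] cursor@75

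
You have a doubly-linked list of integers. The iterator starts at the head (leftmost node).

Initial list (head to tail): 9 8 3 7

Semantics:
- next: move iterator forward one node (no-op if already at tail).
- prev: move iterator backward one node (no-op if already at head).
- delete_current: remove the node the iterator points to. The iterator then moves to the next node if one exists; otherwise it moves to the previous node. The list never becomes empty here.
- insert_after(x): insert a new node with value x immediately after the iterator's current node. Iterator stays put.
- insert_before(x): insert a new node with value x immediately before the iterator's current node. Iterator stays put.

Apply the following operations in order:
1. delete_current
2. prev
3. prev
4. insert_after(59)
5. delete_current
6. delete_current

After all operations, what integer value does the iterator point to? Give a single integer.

After 1 (delete_current): list=[8, 3, 7] cursor@8
After 2 (prev): list=[8, 3, 7] cursor@8
After 3 (prev): list=[8, 3, 7] cursor@8
After 4 (insert_after(59)): list=[8, 59, 3, 7] cursor@8
After 5 (delete_current): list=[59, 3, 7] cursor@59
After 6 (delete_current): list=[3, 7] cursor@3

Answer: 3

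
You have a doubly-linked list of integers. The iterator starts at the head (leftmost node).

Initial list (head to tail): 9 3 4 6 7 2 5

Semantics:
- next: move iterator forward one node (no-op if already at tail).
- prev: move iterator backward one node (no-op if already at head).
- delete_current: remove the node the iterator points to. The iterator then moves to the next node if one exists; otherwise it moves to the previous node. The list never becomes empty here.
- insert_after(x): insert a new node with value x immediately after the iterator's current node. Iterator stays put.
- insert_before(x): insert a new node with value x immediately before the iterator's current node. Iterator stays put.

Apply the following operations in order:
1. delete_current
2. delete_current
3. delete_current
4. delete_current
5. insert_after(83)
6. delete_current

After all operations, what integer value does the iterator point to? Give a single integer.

After 1 (delete_current): list=[3, 4, 6, 7, 2, 5] cursor@3
After 2 (delete_current): list=[4, 6, 7, 2, 5] cursor@4
After 3 (delete_current): list=[6, 7, 2, 5] cursor@6
After 4 (delete_current): list=[7, 2, 5] cursor@7
After 5 (insert_after(83)): list=[7, 83, 2, 5] cursor@7
After 6 (delete_current): list=[83, 2, 5] cursor@83

Answer: 83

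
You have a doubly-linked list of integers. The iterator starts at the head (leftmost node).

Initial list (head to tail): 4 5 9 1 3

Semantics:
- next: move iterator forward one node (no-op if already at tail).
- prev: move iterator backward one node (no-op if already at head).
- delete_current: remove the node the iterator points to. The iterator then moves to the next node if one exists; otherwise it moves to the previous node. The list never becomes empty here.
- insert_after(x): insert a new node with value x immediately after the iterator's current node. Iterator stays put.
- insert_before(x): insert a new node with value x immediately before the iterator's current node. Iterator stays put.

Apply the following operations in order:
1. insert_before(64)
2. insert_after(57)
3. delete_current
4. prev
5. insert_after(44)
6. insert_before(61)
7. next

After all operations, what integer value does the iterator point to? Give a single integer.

Answer: 44

Derivation:
After 1 (insert_before(64)): list=[64, 4, 5, 9, 1, 3] cursor@4
After 2 (insert_after(57)): list=[64, 4, 57, 5, 9, 1, 3] cursor@4
After 3 (delete_current): list=[64, 57, 5, 9, 1, 3] cursor@57
After 4 (prev): list=[64, 57, 5, 9, 1, 3] cursor@64
After 5 (insert_after(44)): list=[64, 44, 57, 5, 9, 1, 3] cursor@64
After 6 (insert_before(61)): list=[61, 64, 44, 57, 5, 9, 1, 3] cursor@64
After 7 (next): list=[61, 64, 44, 57, 5, 9, 1, 3] cursor@44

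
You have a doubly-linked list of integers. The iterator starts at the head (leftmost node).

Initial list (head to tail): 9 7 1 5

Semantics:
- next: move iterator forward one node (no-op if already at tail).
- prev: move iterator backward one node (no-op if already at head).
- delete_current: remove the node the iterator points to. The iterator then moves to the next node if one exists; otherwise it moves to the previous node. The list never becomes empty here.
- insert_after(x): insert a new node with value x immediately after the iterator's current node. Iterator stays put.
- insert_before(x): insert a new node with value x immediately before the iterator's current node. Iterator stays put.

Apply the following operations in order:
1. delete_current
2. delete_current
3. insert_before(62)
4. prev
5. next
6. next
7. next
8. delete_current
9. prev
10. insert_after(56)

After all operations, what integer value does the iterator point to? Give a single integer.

Answer: 62

Derivation:
After 1 (delete_current): list=[7, 1, 5] cursor@7
After 2 (delete_current): list=[1, 5] cursor@1
After 3 (insert_before(62)): list=[62, 1, 5] cursor@1
After 4 (prev): list=[62, 1, 5] cursor@62
After 5 (next): list=[62, 1, 5] cursor@1
After 6 (next): list=[62, 1, 5] cursor@5
After 7 (next): list=[62, 1, 5] cursor@5
After 8 (delete_current): list=[62, 1] cursor@1
After 9 (prev): list=[62, 1] cursor@62
After 10 (insert_after(56)): list=[62, 56, 1] cursor@62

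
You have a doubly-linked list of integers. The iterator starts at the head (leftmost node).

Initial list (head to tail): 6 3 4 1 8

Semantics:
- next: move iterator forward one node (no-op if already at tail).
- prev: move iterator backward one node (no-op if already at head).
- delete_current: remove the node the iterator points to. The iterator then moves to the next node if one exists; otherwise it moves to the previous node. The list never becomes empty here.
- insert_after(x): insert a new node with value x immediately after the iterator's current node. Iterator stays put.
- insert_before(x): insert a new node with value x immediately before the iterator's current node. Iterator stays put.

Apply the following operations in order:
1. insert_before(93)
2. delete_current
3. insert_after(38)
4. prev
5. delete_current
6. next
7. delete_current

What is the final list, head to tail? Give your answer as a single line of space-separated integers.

Answer: 3 4 1 8

Derivation:
After 1 (insert_before(93)): list=[93, 6, 3, 4, 1, 8] cursor@6
After 2 (delete_current): list=[93, 3, 4, 1, 8] cursor@3
After 3 (insert_after(38)): list=[93, 3, 38, 4, 1, 8] cursor@3
After 4 (prev): list=[93, 3, 38, 4, 1, 8] cursor@93
After 5 (delete_current): list=[3, 38, 4, 1, 8] cursor@3
After 6 (next): list=[3, 38, 4, 1, 8] cursor@38
After 7 (delete_current): list=[3, 4, 1, 8] cursor@4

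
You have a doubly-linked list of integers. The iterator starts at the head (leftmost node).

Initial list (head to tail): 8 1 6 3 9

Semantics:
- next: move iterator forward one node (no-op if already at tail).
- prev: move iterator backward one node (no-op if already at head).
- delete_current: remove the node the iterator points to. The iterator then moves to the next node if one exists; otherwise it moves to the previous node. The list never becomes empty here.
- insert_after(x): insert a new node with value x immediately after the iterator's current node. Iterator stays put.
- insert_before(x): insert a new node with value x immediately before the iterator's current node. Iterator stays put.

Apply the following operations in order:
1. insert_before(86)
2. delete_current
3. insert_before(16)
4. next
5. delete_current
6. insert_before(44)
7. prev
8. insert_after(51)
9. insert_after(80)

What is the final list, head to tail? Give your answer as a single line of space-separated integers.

After 1 (insert_before(86)): list=[86, 8, 1, 6, 3, 9] cursor@8
After 2 (delete_current): list=[86, 1, 6, 3, 9] cursor@1
After 3 (insert_before(16)): list=[86, 16, 1, 6, 3, 9] cursor@1
After 4 (next): list=[86, 16, 1, 6, 3, 9] cursor@6
After 5 (delete_current): list=[86, 16, 1, 3, 9] cursor@3
After 6 (insert_before(44)): list=[86, 16, 1, 44, 3, 9] cursor@3
After 7 (prev): list=[86, 16, 1, 44, 3, 9] cursor@44
After 8 (insert_after(51)): list=[86, 16, 1, 44, 51, 3, 9] cursor@44
After 9 (insert_after(80)): list=[86, 16, 1, 44, 80, 51, 3, 9] cursor@44

Answer: 86 16 1 44 80 51 3 9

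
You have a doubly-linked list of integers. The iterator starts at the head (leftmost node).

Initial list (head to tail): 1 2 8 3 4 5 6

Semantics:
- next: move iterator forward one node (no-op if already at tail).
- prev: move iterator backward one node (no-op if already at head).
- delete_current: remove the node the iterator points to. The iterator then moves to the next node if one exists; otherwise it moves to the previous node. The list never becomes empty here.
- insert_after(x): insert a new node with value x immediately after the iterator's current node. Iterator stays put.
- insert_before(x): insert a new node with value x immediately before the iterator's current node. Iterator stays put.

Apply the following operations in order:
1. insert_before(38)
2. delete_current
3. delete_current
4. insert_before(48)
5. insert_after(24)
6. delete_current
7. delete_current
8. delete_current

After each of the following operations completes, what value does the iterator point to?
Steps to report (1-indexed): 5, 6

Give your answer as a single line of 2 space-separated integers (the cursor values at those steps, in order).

Answer: 8 24

Derivation:
After 1 (insert_before(38)): list=[38, 1, 2, 8, 3, 4, 5, 6] cursor@1
After 2 (delete_current): list=[38, 2, 8, 3, 4, 5, 6] cursor@2
After 3 (delete_current): list=[38, 8, 3, 4, 5, 6] cursor@8
After 4 (insert_before(48)): list=[38, 48, 8, 3, 4, 5, 6] cursor@8
After 5 (insert_after(24)): list=[38, 48, 8, 24, 3, 4, 5, 6] cursor@8
After 6 (delete_current): list=[38, 48, 24, 3, 4, 5, 6] cursor@24
After 7 (delete_current): list=[38, 48, 3, 4, 5, 6] cursor@3
After 8 (delete_current): list=[38, 48, 4, 5, 6] cursor@4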